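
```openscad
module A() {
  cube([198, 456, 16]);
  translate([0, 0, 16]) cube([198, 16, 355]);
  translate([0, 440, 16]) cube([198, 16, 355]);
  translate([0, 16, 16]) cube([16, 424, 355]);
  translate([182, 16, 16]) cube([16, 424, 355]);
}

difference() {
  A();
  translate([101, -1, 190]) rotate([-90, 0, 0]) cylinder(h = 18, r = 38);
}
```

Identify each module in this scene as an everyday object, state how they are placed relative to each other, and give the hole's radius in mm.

A is an open box. The open box has a circular hole through its front wall. The hole's radius is 38 mm.

The subtracted cylinder has r = 38 mm.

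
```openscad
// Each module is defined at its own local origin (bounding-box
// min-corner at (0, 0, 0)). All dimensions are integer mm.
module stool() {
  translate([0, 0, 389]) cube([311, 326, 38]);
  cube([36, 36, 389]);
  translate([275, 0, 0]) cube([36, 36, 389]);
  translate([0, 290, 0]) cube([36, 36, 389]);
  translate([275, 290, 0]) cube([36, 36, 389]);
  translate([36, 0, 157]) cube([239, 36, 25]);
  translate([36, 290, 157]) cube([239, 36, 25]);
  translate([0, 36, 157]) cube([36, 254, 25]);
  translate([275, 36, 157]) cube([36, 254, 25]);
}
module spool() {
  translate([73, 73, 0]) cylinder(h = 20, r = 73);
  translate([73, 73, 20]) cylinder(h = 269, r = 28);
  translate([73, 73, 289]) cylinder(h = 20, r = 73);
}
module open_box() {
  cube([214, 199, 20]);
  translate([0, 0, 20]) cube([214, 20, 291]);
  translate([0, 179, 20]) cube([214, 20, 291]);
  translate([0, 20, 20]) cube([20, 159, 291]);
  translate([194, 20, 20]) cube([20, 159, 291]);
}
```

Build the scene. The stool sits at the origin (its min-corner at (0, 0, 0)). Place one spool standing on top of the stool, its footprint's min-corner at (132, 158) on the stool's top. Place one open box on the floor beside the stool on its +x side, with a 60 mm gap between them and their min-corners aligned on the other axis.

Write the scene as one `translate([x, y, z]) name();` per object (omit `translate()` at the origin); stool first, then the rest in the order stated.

stool();
translate([132, 158, 427]) spool();
translate([371, 0, 0]) open_box();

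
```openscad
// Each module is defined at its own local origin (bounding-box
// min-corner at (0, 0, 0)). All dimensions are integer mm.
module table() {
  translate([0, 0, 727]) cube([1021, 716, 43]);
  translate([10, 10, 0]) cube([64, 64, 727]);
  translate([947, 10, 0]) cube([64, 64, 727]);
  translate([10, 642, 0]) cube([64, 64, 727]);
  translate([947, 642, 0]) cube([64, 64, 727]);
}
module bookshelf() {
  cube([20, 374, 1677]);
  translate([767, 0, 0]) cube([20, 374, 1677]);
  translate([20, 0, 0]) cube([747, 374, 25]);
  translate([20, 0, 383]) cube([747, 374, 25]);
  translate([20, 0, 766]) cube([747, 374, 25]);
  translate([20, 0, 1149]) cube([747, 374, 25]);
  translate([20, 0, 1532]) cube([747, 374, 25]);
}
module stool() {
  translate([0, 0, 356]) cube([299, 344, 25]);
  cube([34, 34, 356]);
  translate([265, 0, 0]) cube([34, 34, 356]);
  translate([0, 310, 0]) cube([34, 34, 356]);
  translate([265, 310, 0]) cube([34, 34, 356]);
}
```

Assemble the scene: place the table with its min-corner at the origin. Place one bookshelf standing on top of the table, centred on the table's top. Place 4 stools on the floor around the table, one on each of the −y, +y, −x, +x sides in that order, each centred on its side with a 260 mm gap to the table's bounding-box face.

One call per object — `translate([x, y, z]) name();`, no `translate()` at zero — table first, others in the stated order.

table();
translate([117, 171, 770]) bookshelf();
translate([361, -604, 0]) stool();
translate([361, 976, 0]) stool();
translate([-559, 186, 0]) stool();
translate([1281, 186, 0]) stool();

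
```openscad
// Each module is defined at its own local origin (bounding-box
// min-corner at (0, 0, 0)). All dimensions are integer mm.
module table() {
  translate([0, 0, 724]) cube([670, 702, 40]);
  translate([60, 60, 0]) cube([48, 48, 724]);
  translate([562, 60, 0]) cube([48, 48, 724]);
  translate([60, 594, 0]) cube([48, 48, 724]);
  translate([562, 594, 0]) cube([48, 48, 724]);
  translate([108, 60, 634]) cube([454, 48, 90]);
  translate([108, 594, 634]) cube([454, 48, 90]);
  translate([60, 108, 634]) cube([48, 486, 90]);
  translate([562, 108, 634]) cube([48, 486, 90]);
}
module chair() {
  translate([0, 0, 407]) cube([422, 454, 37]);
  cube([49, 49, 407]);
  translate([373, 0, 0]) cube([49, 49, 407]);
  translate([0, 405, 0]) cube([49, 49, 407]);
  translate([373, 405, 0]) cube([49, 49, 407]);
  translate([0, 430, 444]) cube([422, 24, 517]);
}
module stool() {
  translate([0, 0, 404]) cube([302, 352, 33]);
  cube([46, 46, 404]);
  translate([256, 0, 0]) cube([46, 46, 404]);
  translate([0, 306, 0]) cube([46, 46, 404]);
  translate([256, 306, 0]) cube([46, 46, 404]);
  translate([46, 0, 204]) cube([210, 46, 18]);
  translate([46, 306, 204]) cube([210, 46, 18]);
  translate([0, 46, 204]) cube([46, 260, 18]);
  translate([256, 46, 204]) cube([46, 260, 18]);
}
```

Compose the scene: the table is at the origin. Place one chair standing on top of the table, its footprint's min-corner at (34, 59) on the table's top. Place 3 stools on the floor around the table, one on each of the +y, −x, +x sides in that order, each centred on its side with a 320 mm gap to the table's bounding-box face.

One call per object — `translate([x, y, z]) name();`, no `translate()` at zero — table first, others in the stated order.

table();
translate([34, 59, 764]) chair();
translate([184, 1022, 0]) stool();
translate([-622, 175, 0]) stool();
translate([990, 175, 0]) stool();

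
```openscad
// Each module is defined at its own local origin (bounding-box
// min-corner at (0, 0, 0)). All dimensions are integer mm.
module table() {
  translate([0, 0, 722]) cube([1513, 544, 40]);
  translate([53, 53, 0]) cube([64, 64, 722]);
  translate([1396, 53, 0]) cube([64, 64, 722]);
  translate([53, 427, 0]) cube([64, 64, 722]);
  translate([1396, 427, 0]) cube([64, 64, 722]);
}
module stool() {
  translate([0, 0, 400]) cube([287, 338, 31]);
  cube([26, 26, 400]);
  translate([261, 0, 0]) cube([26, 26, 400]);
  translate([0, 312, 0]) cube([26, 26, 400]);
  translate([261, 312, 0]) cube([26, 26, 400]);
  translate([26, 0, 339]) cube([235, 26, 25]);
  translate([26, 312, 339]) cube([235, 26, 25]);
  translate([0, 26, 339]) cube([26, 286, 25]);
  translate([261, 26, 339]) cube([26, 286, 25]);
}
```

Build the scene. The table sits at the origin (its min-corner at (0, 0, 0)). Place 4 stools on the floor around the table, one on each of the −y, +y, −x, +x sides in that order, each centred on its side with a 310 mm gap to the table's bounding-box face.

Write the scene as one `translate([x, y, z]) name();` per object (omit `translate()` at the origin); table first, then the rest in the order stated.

table();
translate([613, -648, 0]) stool();
translate([613, 854, 0]) stool();
translate([-597, 103, 0]) stool();
translate([1823, 103, 0]) stool();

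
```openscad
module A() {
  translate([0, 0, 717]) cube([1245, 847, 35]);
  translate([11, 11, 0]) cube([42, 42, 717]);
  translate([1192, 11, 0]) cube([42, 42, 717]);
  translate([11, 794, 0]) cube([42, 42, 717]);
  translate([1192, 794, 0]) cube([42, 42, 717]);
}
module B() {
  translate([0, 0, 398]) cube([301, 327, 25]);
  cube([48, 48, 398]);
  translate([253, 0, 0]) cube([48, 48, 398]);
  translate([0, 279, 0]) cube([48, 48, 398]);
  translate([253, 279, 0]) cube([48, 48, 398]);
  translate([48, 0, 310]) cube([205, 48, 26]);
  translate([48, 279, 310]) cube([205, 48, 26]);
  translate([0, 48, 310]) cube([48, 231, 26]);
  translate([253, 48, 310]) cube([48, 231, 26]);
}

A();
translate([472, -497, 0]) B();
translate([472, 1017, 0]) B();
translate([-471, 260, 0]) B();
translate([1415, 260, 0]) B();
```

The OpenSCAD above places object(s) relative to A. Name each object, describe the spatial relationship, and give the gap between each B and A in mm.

A is a table. B is a stool. Four stools sit around the table at the −y, +y, −x, +x sides. The gap between each stool and the table is 170 mm.

Each stool's nearest face is 170 mm from the table's bounding box.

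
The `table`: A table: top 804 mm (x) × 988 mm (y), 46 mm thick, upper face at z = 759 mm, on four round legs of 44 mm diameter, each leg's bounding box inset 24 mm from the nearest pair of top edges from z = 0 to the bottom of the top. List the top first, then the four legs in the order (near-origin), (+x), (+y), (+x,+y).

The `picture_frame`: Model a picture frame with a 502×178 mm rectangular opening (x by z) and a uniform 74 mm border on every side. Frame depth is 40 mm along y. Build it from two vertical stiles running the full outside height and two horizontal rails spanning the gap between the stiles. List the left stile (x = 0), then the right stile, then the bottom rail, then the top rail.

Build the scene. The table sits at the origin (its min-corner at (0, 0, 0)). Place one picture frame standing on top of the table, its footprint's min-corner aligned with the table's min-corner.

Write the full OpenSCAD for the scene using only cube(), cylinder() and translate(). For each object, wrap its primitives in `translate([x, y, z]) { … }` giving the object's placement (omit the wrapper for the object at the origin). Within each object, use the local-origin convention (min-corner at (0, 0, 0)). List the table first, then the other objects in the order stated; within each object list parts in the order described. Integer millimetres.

translate([0, 0, 713]) cube([804, 988, 46]);
translate([46, 46, 0]) cylinder(h = 713, r = 22);
translate([758, 46, 0]) cylinder(h = 713, r = 22);
translate([46, 942, 0]) cylinder(h = 713, r = 22);
translate([758, 942, 0]) cylinder(h = 713, r = 22);
translate([0, 0, 759]) {
  cube([74, 40, 326]);
  translate([576, 0, 0]) cube([74, 40, 326]);
  translate([74, 0, 0]) cube([502, 40, 74]);
  translate([74, 0, 252]) cube([502, 40, 74]);
}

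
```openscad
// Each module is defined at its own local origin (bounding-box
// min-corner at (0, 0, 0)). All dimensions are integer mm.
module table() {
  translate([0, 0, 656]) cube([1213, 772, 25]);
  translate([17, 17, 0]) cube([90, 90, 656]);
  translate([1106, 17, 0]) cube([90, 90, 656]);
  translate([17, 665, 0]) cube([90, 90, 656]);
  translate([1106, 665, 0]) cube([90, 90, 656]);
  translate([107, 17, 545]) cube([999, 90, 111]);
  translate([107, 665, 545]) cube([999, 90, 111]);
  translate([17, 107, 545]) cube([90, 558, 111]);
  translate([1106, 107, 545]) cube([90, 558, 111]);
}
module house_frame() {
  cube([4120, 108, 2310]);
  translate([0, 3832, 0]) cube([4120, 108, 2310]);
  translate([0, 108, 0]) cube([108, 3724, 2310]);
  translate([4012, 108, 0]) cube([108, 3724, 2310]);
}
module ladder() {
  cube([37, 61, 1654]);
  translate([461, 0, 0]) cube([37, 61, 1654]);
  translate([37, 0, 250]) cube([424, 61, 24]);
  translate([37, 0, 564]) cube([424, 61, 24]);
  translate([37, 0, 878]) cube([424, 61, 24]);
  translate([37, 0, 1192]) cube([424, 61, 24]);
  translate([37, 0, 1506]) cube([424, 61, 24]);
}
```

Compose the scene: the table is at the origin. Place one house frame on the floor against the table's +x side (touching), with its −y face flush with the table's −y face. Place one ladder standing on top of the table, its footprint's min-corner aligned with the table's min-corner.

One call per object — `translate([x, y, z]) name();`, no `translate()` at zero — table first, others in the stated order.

table();
translate([1213, 0, 0]) house_frame();
translate([0, 0, 681]) ladder();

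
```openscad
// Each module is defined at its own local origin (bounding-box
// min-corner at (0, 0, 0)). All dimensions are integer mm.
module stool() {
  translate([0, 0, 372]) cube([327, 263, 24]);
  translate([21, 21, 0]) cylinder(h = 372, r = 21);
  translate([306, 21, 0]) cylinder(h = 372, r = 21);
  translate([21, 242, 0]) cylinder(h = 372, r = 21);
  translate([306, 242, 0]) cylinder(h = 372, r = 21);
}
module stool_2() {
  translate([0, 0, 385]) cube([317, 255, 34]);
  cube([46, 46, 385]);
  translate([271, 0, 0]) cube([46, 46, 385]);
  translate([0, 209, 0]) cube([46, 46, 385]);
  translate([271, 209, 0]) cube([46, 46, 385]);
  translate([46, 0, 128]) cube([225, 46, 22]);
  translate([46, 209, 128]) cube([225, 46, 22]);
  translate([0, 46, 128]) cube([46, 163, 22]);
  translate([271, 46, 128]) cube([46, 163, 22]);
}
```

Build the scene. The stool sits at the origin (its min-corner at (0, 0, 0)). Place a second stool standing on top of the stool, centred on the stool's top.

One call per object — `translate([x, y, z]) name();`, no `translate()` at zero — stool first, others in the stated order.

stool();
translate([5, 4, 396]) stool_2();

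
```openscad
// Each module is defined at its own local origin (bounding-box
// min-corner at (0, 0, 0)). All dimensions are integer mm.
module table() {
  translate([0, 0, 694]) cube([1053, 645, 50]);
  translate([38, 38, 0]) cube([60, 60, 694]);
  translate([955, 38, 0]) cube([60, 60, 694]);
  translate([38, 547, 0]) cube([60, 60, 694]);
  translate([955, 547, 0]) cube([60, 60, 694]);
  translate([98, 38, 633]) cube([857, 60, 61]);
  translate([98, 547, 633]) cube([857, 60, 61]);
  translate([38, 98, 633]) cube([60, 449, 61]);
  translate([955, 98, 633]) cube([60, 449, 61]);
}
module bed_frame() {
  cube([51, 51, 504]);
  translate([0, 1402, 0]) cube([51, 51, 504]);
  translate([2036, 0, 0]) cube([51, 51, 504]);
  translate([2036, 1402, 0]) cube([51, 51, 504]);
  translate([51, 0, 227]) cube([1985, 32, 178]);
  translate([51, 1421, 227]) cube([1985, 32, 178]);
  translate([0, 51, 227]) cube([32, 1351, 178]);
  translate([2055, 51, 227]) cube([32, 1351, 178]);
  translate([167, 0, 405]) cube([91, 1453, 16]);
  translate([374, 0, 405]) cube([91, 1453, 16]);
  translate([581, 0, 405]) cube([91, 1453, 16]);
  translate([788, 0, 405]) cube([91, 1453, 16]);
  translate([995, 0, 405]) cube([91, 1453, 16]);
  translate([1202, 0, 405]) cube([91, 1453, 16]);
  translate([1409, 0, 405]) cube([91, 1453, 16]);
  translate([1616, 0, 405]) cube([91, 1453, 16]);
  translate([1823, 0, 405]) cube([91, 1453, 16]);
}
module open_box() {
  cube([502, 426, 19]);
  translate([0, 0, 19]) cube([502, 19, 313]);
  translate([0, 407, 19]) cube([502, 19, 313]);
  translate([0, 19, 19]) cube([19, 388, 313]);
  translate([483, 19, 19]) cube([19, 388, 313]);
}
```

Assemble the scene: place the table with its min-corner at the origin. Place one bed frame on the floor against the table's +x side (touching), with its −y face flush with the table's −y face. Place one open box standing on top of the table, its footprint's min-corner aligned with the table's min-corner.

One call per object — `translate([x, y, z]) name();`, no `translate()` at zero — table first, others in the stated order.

table();
translate([1053, 0, 0]) bed_frame();
translate([0, 0, 744]) open_box();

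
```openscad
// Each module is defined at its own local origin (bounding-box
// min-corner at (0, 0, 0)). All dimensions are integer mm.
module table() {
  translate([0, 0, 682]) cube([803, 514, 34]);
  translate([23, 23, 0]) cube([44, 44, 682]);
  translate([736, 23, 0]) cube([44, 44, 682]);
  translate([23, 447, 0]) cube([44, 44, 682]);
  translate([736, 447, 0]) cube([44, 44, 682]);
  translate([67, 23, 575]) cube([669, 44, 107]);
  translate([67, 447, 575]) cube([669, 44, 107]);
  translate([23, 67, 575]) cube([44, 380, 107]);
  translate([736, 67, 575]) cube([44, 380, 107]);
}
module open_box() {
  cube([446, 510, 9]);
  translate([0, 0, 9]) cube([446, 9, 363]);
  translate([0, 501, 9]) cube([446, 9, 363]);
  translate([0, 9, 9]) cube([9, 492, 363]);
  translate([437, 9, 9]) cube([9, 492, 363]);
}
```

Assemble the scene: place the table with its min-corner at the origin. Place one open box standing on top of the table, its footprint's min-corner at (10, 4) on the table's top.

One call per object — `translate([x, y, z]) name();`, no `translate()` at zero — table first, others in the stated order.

table();
translate([10, 4, 716]) open_box();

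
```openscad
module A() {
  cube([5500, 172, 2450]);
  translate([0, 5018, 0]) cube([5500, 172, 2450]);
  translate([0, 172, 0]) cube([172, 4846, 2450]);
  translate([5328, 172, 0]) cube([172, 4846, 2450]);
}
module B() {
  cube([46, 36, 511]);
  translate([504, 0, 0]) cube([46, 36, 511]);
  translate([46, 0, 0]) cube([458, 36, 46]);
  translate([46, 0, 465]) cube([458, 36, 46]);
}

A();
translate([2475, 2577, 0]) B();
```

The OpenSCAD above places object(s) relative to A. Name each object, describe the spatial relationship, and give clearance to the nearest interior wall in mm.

Clearances: x = 2303, y = 2405; minimum 2303 mm.

A is a house frame. B is a picture frame. The picture frame sits inside the house frame, centred. The clearance to the nearest interior wall is 2303 mm.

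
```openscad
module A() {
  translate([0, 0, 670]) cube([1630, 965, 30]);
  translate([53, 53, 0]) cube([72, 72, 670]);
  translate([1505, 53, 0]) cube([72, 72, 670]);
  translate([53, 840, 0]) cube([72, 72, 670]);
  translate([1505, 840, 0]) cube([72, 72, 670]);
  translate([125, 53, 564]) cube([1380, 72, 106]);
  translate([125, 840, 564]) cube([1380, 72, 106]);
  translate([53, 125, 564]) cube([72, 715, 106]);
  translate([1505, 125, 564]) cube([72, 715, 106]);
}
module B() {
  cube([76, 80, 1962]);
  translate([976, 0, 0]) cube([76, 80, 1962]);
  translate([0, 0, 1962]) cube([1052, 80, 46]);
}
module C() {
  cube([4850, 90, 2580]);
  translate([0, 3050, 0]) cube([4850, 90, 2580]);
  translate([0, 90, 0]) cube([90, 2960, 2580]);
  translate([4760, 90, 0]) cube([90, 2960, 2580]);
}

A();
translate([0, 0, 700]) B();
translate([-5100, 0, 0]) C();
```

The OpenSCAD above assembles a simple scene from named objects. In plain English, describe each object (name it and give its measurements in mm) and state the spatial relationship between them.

A is a table with a 1630×965 mm rectangular top, 30 mm thick, top surface at z = 700 mm, supported by four 72×72 mm square legs, each inset 53 mm from the nearest pair of top edges, running from the floor. Four apron rails, 72 mm thick and 106 mm tall, run between adjacent legs with their top edges flush with the underside of the top and their outer faces flush with the legs' outer faces.

B is a door frame. The clear opening is 900 mm wide and 1962 mm high. Two 76 mm wide jambs, 80 mm deep, stand either side of the opening from the floor to the top of the opening. A 46 mm thick head sits across the top of both jambs, spanning the full outside width of the frame.

C is a box-shaped house frame (walls only): outside footprint 4850×3140 mm, wall height 2580 mm, wall thickness 90 mm. The two y-facing walls run the full x-width; the two x-facing walls fit between the inner faces of the y-facing walls.

The door frame is on top of the table. The house frame is on the floor beside the table on its −x side.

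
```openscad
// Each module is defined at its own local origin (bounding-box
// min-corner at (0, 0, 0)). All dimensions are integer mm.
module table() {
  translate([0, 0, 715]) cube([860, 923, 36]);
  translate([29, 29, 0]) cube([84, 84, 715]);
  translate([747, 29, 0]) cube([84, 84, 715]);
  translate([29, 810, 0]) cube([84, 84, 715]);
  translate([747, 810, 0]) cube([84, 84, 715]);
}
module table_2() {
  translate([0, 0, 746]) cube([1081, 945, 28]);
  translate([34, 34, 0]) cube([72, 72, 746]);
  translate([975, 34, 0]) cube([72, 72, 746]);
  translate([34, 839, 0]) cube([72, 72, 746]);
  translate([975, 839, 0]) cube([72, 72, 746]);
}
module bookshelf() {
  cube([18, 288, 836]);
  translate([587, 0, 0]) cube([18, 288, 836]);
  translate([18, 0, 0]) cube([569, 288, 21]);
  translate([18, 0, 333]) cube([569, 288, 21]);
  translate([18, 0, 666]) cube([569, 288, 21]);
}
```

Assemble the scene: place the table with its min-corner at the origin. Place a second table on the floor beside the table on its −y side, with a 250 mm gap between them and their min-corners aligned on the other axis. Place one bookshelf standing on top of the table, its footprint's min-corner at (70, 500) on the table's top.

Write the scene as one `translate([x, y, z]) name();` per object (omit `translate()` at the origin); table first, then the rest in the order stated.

table();
translate([0, -1195, 0]) table_2();
translate([70, 500, 751]) bookshelf();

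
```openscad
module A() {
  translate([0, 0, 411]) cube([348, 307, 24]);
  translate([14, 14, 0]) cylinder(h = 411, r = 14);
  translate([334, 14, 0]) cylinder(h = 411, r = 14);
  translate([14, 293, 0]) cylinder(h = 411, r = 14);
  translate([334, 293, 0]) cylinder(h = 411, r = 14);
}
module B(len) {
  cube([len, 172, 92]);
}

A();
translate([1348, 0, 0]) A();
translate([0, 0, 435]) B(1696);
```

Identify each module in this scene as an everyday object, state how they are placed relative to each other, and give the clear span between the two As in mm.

A is a stool. B is a beam. A beam spans the tops of two stools. The clear span between the two stools is 1000 mm.

Second stool starts at x = 1348; first ends at x = 348; clear span = 1348 − 348 = 1000 mm.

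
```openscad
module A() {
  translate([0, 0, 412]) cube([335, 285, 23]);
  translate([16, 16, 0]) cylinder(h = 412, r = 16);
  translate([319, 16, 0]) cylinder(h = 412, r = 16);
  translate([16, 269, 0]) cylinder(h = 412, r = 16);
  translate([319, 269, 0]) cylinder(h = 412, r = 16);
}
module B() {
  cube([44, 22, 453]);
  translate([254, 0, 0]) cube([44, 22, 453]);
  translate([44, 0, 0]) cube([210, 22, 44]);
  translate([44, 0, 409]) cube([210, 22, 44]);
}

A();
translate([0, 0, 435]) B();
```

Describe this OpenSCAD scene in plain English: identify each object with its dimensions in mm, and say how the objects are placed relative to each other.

A is a four-legged stool. The seat is a 335×285×23 mm slab whose top surface is at z = 435 mm; four round legs, each 32 mm in diameter, run from the floor (z = 0) to the underside of the seat, each leg's axis is inset half a diameter from the nearest pair of seat edges (so the leg's bounding box is flush with the corner).

B is a picture frame with a 210×365 mm rectangular opening (x by z) and a uniform 44 mm border on every side. Frame depth is 22 mm along y. It is built from two vertical stiles running the full outside height and two horizontal rails spanning the gap between the stiles.

The picture frame is on top of the stool.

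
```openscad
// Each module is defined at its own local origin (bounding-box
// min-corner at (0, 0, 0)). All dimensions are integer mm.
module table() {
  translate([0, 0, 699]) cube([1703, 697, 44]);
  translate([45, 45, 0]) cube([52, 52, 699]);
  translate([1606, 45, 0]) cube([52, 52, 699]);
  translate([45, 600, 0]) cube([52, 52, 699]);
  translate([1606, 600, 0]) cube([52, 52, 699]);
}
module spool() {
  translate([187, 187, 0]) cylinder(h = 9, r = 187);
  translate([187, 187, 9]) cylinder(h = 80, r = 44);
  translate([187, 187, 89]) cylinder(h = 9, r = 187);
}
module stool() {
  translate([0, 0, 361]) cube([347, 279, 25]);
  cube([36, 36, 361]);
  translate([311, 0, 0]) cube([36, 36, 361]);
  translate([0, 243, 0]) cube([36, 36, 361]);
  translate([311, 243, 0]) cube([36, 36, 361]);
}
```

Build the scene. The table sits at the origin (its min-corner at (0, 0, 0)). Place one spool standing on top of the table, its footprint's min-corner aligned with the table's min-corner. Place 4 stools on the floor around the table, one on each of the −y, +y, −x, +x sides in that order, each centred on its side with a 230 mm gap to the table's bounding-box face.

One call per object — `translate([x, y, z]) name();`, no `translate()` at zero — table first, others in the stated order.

table();
translate([0, 0, 743]) spool();
translate([678, -509, 0]) stool();
translate([678, 927, 0]) stool();
translate([-577, 209, 0]) stool();
translate([1933, 209, 0]) stool();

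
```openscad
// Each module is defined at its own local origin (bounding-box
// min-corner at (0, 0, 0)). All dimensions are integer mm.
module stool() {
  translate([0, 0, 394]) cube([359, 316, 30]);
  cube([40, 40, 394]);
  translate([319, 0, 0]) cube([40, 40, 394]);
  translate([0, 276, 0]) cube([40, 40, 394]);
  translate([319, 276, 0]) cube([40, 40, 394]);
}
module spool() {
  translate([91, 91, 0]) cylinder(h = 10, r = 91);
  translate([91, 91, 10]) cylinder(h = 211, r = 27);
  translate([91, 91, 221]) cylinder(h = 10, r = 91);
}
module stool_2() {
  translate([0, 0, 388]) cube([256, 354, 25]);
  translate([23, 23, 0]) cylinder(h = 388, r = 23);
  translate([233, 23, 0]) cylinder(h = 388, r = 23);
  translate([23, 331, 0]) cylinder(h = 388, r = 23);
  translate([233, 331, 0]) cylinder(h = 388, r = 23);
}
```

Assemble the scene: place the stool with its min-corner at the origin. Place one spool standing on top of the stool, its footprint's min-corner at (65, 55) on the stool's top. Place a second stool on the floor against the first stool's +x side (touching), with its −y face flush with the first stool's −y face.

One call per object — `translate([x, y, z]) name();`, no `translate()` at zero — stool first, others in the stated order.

stool();
translate([65, 55, 424]) spool();
translate([359, 0, 0]) stool_2();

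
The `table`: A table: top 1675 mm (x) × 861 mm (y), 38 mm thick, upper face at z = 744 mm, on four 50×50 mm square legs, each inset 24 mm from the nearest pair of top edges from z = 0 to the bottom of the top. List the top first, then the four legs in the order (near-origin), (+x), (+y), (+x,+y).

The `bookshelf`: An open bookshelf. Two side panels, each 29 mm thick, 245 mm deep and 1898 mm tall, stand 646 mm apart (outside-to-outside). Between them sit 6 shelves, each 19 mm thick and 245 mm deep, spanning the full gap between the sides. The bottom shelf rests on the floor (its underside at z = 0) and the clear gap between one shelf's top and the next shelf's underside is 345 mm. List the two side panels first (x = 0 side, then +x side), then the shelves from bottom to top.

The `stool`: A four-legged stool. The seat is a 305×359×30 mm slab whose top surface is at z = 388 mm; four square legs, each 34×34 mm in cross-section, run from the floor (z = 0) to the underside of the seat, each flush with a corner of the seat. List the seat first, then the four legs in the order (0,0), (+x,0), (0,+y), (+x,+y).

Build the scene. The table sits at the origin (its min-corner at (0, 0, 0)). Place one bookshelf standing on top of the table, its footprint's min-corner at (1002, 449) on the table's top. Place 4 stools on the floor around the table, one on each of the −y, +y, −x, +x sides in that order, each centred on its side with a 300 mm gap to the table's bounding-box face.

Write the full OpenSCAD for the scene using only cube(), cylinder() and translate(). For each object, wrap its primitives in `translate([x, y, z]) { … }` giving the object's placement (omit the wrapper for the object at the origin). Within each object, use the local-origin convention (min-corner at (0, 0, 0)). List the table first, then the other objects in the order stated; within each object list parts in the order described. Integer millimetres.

translate([0, 0, 706]) cube([1675, 861, 38]);
translate([24, 24, 0]) cube([50, 50, 706]);
translate([1601, 24, 0]) cube([50, 50, 706]);
translate([24, 787, 0]) cube([50, 50, 706]);
translate([1601, 787, 0]) cube([50, 50, 706]);
translate([1002, 449, 744]) {
  cube([29, 245, 1898]);
  translate([617, 0, 0]) cube([29, 245, 1898]);
  translate([29, 0, 0]) cube([588, 245, 19]);
  translate([29, 0, 364]) cube([588, 245, 19]);
  translate([29, 0, 728]) cube([588, 245, 19]);
  translate([29, 0, 1092]) cube([588, 245, 19]);
  translate([29, 0, 1456]) cube([588, 245, 19]);
  translate([29, 0, 1820]) cube([588, 245, 19]);
}
translate([685, -659, 0]) {
  translate([0, 0, 358]) cube([305, 359, 30]);
  cube([34, 34, 358]);
  translate([271, 0, 0]) cube([34, 34, 358]);
  translate([0, 325, 0]) cube([34, 34, 358]);
  translate([271, 325, 0]) cube([34, 34, 358]);
}
translate([685, 1161, 0]) {
  translate([0, 0, 358]) cube([305, 359, 30]);
  cube([34, 34, 358]);
  translate([271, 0, 0]) cube([34, 34, 358]);
  translate([0, 325, 0]) cube([34, 34, 358]);
  translate([271, 325, 0]) cube([34, 34, 358]);
}
translate([-605, 251, 0]) {
  translate([0, 0, 358]) cube([305, 359, 30]);
  cube([34, 34, 358]);
  translate([271, 0, 0]) cube([34, 34, 358]);
  translate([0, 325, 0]) cube([34, 34, 358]);
  translate([271, 325, 0]) cube([34, 34, 358]);
}
translate([1975, 251, 0]) {
  translate([0, 0, 358]) cube([305, 359, 30]);
  cube([34, 34, 358]);
  translate([271, 0, 0]) cube([34, 34, 358]);
  translate([0, 325, 0]) cube([34, 34, 358]);
  translate([271, 325, 0]) cube([34, 34, 358]);
}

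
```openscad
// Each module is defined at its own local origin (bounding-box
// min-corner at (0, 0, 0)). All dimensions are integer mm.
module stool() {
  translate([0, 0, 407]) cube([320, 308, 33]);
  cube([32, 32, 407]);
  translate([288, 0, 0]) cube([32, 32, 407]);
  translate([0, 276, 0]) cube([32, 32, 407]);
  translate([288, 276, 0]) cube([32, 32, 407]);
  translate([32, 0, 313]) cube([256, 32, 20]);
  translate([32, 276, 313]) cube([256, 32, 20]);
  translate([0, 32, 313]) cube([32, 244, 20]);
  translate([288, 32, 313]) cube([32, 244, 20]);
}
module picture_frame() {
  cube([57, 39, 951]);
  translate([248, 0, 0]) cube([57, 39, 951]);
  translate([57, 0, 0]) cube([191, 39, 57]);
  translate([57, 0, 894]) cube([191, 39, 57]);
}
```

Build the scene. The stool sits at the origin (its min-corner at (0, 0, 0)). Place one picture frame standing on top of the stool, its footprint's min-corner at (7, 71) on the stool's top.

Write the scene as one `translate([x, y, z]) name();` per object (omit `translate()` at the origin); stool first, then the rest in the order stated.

stool();
translate([7, 71, 440]) picture_frame();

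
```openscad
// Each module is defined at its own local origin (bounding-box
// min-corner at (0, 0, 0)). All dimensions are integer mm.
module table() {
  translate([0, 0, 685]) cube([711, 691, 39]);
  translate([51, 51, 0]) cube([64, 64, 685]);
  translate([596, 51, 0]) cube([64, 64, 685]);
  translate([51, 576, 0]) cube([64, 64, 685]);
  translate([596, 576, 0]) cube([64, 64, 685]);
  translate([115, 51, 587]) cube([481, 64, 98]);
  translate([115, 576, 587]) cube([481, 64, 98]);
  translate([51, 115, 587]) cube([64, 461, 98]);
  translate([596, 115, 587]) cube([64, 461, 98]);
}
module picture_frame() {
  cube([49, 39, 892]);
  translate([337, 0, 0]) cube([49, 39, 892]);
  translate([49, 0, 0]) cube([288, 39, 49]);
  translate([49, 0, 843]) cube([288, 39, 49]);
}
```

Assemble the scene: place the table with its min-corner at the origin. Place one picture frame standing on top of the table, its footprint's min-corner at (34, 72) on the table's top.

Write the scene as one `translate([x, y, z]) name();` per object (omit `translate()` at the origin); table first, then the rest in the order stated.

table();
translate([34, 72, 724]) picture_frame();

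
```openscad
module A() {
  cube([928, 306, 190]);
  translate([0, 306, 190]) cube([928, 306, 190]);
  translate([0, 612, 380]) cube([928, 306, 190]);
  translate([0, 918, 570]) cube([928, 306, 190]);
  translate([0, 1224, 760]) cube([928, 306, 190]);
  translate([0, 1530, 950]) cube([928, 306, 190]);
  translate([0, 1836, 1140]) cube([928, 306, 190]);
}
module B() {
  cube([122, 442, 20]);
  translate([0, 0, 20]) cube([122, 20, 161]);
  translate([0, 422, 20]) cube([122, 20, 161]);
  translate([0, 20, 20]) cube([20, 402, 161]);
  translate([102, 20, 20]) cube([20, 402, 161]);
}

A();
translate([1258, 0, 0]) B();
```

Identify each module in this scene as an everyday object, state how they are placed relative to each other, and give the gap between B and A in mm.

A is a staircase. B is an open box. The open box is on the floor beside the staircase on its +x side. The gap between the open box and the staircase is 330 mm.

The open box's nearest face is 330 mm from the staircase's +x face.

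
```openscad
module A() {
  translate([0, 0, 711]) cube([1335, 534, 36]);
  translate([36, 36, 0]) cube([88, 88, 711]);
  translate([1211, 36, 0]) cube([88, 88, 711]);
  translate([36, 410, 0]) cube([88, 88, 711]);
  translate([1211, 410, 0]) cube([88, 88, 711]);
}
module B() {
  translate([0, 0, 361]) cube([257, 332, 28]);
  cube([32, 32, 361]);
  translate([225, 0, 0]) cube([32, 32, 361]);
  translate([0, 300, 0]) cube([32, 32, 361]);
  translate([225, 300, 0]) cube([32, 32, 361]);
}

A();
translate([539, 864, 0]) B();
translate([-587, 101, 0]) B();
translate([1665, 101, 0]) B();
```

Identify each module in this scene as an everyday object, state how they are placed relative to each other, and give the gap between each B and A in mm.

A is a table. B is a stool. Three stools sit around the table at the +y, −x, +x sides. The gap between each stool and the table is 330 mm.

Each stool's nearest face is 330 mm from the table's bounding box.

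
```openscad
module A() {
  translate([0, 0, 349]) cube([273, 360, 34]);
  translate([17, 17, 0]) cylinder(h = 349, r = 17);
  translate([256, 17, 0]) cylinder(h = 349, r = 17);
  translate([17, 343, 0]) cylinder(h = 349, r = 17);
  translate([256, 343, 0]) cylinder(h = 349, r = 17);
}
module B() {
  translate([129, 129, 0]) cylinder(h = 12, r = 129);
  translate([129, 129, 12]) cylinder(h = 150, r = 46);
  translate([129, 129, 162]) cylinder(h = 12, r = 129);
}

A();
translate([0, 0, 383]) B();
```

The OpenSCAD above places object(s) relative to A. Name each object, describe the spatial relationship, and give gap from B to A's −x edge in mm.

A is a stool. B is a spool. The spool is on top of the stool. The gap from the spool to the stool's −x edge is 0 mm.

The spool's min-x is at 0; the stool's min-x is 0; gap = 0 mm.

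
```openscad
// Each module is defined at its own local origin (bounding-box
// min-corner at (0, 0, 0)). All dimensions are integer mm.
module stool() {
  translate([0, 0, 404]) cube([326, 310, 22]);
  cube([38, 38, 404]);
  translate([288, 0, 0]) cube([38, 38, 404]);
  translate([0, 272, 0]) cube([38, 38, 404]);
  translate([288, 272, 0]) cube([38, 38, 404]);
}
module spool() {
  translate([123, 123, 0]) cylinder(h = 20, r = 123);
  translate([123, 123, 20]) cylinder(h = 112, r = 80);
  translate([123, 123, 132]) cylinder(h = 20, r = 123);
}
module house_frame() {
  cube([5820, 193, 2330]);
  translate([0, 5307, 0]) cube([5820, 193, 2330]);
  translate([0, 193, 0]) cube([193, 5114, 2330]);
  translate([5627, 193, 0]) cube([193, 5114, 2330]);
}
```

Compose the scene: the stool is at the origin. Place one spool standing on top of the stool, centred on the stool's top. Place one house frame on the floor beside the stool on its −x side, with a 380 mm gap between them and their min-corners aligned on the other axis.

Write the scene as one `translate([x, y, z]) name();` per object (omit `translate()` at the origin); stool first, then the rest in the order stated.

stool();
translate([40, 32, 426]) spool();
translate([-6200, 0, 0]) house_frame();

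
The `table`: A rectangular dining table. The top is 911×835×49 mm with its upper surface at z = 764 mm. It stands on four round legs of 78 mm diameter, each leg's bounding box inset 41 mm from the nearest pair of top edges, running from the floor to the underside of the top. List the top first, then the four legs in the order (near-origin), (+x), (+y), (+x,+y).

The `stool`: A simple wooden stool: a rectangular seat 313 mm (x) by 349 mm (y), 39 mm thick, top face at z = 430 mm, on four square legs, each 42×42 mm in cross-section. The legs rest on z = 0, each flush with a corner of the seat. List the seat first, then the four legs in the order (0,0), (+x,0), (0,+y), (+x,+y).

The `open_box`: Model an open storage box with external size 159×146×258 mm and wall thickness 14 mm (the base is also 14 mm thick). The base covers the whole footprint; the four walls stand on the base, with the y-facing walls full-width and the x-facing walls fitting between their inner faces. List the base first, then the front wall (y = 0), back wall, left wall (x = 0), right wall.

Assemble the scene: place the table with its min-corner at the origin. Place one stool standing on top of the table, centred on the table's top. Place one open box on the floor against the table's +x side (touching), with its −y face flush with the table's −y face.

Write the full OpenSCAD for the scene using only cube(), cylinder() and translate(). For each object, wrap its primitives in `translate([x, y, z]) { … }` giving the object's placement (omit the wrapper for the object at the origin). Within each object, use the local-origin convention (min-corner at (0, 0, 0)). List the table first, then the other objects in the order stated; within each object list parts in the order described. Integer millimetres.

translate([0, 0, 715]) cube([911, 835, 49]);
translate([80, 80, 0]) cylinder(h = 715, r = 39);
translate([831, 80, 0]) cylinder(h = 715, r = 39);
translate([80, 755, 0]) cylinder(h = 715, r = 39);
translate([831, 755, 0]) cylinder(h = 715, r = 39);
translate([299, 243, 764]) {
  translate([0, 0, 391]) cube([313, 349, 39]);
  cube([42, 42, 391]);
  translate([271, 0, 0]) cube([42, 42, 391]);
  translate([0, 307, 0]) cube([42, 42, 391]);
  translate([271, 307, 0]) cube([42, 42, 391]);
}
translate([911, 0, 0]) {
  cube([159, 146, 14]);
  translate([0, 0, 14]) cube([159, 14, 244]);
  translate([0, 132, 14]) cube([159, 14, 244]);
  translate([0, 14, 14]) cube([14, 118, 244]);
  translate([145, 14, 14]) cube([14, 118, 244]);
}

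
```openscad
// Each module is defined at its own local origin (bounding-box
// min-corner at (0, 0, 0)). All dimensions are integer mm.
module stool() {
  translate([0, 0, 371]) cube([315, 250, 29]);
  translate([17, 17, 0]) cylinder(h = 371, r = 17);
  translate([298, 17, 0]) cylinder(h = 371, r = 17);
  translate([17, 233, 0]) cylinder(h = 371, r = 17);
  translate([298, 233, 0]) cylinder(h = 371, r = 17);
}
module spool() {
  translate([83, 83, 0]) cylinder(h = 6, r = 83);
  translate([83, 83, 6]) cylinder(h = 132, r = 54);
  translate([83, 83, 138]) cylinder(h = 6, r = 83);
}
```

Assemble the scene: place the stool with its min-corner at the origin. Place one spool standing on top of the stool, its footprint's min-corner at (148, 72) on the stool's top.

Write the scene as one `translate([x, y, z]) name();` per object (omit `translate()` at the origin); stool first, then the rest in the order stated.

stool();
translate([148, 72, 400]) spool();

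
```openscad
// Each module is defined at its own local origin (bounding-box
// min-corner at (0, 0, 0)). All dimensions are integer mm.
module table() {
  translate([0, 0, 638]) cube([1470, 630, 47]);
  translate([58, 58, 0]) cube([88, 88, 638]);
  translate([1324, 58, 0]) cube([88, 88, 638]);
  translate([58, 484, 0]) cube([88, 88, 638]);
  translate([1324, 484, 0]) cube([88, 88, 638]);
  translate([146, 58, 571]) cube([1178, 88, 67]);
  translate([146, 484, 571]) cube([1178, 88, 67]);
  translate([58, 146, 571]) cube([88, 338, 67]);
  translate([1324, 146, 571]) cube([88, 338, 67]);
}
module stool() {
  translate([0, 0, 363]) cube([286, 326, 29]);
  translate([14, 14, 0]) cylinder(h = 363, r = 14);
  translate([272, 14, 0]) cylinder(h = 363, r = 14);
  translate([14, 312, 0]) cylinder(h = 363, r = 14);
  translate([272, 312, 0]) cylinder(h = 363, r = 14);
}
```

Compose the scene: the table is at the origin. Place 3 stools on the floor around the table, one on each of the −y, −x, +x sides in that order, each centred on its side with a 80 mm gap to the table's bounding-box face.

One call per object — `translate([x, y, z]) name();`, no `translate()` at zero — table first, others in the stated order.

table();
translate([592, -406, 0]) stool();
translate([-366, 152, 0]) stool();
translate([1550, 152, 0]) stool();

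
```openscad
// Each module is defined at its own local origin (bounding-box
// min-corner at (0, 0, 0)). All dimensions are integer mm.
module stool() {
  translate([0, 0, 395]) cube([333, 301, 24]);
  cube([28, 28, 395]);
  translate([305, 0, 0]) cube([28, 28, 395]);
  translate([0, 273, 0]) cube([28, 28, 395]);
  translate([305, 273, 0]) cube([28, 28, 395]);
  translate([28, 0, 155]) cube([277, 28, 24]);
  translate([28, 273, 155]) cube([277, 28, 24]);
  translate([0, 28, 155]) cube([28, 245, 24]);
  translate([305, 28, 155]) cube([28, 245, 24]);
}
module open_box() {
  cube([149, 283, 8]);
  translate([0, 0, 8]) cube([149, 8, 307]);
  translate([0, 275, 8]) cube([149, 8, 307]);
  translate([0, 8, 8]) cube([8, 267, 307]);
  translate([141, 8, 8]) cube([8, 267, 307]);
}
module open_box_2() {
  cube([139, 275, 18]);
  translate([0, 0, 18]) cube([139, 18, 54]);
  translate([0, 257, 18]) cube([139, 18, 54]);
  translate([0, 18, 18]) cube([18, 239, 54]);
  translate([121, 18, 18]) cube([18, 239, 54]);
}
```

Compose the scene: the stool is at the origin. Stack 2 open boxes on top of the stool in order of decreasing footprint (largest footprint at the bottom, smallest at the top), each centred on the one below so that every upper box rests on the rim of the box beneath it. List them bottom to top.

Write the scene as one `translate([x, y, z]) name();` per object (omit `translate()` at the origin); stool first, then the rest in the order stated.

stool();
translate([92, 9, 419]) open_box();
translate([97, 13, 734]) open_box_2();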